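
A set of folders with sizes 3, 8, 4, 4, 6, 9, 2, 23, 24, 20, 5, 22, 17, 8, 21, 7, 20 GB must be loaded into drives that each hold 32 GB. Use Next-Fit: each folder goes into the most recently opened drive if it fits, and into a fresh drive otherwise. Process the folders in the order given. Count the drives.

Put 3 GB in drive 1; 29 GB remain.
Put 8 GB in drive 1; 21 GB remain.
Put 4 GB in drive 1; 17 GB remain.
Put 4 GB in drive 1; 13 GB remain.
Put 6 GB in drive 1; 7 GB remain.
Put 9 GB in drive 2; 23 GB remain.
Put 2 GB in drive 2; 21 GB remain.
Put 23 GB in drive 3; 9 GB remain.
Put 24 GB in drive 4; 8 GB remain.
Put 20 GB in drive 5; 12 GB remain.
Put 5 GB in drive 5; 7 GB remain.
Put 22 GB in drive 6; 10 GB remain.
Put 17 GB in drive 7; 15 GB remain.
Put 8 GB in drive 7; 7 GB remain.
Put 21 GB in drive 8; 11 GB remain.
Put 7 GB in drive 8; 4 GB remain.
Put 20 GB in drive 9; 12 GB remain.

9 drives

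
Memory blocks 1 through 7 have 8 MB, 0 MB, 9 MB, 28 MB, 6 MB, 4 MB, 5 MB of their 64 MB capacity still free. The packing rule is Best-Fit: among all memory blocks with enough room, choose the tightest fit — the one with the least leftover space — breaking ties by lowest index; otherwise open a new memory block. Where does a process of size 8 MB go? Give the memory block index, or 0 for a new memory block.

1

Memory blocks with room: memory block 1 (8 MB), memory block 3 (9 MB), memory block 4 (28 MB).
Tightest fit is memory block 1 with 8 MB free.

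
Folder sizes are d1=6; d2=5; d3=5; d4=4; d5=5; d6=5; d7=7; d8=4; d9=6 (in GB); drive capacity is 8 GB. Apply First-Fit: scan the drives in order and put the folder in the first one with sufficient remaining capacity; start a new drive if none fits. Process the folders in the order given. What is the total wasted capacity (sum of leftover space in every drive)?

17

Put d1 (6 GB) in drive 1; 2 GB remain.
Put d2 (5 GB) in drive 2; 3 GB remain.
Put d3 (5 GB) in drive 3; 3 GB remain.
Put d4 (4 GB) in drive 4; 4 GB remain.
Put d5 (5 GB) in drive 5; 3 GB remain.
Put d6 (5 GB) in drive 6; 3 GB remain.
Put d7 (7 GB) in drive 7; 1 GB remain.
Put d8 (4 GB) in drive 4; 0 GB remain.
Put d9 (6 GB) in drive 8; 2 GB remain.
8 drives × 8 GB = 64 GB; used 47 GB; unused 17 GB.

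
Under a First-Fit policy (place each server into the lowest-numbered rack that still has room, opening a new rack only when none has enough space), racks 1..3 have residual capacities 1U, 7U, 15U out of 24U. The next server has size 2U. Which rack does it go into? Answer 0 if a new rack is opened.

2

Racks with room: rack 2 (7U), rack 3 (15U).
The first with room is rack 2.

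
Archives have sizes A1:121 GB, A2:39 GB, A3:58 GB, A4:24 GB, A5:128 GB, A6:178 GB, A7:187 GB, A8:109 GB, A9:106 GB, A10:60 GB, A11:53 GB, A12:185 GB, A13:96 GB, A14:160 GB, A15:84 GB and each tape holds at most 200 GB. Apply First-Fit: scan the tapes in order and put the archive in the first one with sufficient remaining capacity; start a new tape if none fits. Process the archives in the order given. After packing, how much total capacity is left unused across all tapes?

tape 1: place A1 (121 GB), 79 GB left
tape 1: place A2 (39 GB), 40 GB left
tape 2: place A3 (58 GB), 142 GB left
tape 1: place A4 (24 GB), 16 GB left
tape 2: place A5 (128 GB), 14 GB left
tape 3: place A6 (178 GB), 22 GB left
tape 4: place A7 (187 GB), 13 GB left
tape 5: place A8 (109 GB), 91 GB left
tape 6: place A9 (106 GB), 94 GB left
tape 5: place A10 (60 GB), 31 GB left
tape 6: place A11 (53 GB), 41 GB left
tape 7: place A12 (185 GB), 15 GB left
tape 8: place A13 (96 GB), 104 GB left
tape 9: place A14 (160 GB), 40 GB left
tape 8: place A15 (84 GB), 20 GB left
9 tapes × 200 GB = 1800 GB; used 1588 GB; unused 212 GB.

212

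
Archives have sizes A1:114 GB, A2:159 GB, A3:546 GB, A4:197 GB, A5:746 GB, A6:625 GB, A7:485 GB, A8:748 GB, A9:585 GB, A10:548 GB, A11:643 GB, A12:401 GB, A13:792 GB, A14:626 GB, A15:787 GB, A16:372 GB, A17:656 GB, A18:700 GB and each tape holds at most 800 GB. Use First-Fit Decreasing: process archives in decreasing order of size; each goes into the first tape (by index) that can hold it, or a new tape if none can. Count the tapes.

Sorted descending: 792, 787, 748, 746, 700, 656, 643, 626, 625, 585, 548, 546, 485, 401, 372, 197, 159, 114.
Put 792 GB in tape 1; 8 GB remain.
Put 787 GB in tape 2; 13 GB remain.
Put 748 GB in tape 3; 52 GB remain.
Put 746 GB in tape 4; 54 GB remain.
Put 700 GB in tape 5; 100 GB remain.
Put 656 GB in tape 6; 144 GB remain.
Put 643 GB in tape 7; 157 GB remain.
Put 626 GB in tape 8; 174 GB remain.
Put 625 GB in tape 9; 175 GB remain.
Put 585 GB in tape 10; 215 GB remain.
Put 548 GB in tape 11; 252 GB remain.
Put 546 GB in tape 12; 254 GB remain.
Put 485 GB in tape 13; 315 GB remain.
Put 401 GB in tape 14; 399 GB remain.
Put 372 GB in tape 14; 27 GB remain.
Put 197 GB in tape 10; 18 GB remain.
Put 159 GB in tape 8; 15 GB remain.
Put 114 GB in tape 6; 30 GB remain.
Final tapes: [792] [787] [748] [746] [700] [656,114] [643] [626,159] [625] [585,197] [548] [546] [485] [401,372].

14 tapes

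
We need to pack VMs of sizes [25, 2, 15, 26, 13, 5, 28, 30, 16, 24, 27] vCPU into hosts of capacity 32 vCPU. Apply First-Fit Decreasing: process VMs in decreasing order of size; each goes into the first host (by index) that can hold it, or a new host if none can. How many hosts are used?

Sorted descending: 30, 28, 27, 26, 25, 24, 16, 15, 13, 5, 2.
Put 30 vCPU in host 1; 2 vCPU remain.
Put 28 vCPU in host 2; 4 vCPU remain.
Put 27 vCPU in host 3; 5 vCPU remain.
Put 26 vCPU in host 4; 6 vCPU remain.
Put 25 vCPU in host 5; 7 vCPU remain.
Put 24 vCPU in host 6; 8 vCPU remain.
Put 16 vCPU in host 7; 16 vCPU remain.
Put 15 vCPU in host 7; 1 vCPU remain.
Put 13 vCPU in host 8; 19 vCPU remain.
Put 5 vCPU in host 3; 0 vCPU remain.
Put 2 vCPU in host 1; 0 vCPU remain.

8 hosts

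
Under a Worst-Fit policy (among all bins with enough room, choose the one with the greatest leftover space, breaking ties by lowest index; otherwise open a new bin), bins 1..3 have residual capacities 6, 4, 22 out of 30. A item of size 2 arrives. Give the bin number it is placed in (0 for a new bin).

3

Bins with room: bin 1 (6), bin 2 (4), bin 3 (22).
Most room is bin 3 with 22 free.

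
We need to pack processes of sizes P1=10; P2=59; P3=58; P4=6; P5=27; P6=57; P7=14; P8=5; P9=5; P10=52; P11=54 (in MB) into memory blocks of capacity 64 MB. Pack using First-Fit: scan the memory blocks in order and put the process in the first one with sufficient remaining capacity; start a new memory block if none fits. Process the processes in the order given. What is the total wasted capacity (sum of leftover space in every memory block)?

P1 (10 MB) → memory block 1 (remaining 54 MB)
P2 (59 MB) → memory block 2 (remaining 5 MB)
P3 (58 MB) → memory block 3 (remaining 6 MB)
P4 (6 MB) → memory block 1 (remaining 48 MB)
P5 (27 MB) → memory block 1 (remaining 21 MB)
P6 (57 MB) → memory block 4 (remaining 7 MB)
P7 (14 MB) → memory block 1 (remaining 7 MB)
P8 (5 MB) → memory block 1 (remaining 2 MB)
P9 (5 MB) → memory block 2 (remaining 0 MB)
P10 (52 MB) → memory block 5 (remaining 12 MB)
P11 (54 MB) → memory block 6 (remaining 10 MB)
6 memory blocks × 64 MB = 384 MB; used 347 MB; unused 37 MB.

37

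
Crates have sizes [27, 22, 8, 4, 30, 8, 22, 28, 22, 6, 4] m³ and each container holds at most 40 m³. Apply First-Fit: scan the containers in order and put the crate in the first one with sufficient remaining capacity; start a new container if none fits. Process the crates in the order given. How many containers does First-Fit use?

27 m³ → container 1 (remaining 13 m³)
22 m³ → container 2 (remaining 18 m³)
8 m³ → container 1 (remaining 5 m³)
4 m³ → container 1 (remaining 1 m³)
30 m³ → container 3 (remaining 10 m³)
8 m³ → container 2 (remaining 10 m³)
22 m³ → container 4 (remaining 18 m³)
28 m³ → container 5 (remaining 12 m³)
22 m³ → container 6 (remaining 18 m³)
6 m³ → container 2 (remaining 4 m³)
4 m³ → container 2 (remaining 0 m³)

6 containers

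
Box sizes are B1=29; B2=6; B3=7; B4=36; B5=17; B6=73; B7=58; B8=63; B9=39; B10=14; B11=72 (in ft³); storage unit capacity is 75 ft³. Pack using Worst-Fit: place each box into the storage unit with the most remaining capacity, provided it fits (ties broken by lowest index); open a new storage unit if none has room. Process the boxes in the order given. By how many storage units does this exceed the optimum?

1

Worst-Fit: [29,6,7] [36,17] [73] [58] [63] [39,14] [72] → 7 storage units.
Total size 414 ft³; any packing needs at least ⌈414/75⌉ = 6 storage units.
An optimal packing achieves that bound: [73] [72] [63,7] [58,17] [39,36] [29,14,6] → 6 storage units.
Excess: 7 − 6 = 1.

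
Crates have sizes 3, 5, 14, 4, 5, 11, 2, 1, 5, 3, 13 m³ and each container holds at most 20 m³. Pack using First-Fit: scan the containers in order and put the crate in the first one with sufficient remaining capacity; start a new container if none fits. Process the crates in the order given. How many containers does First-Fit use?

3 m³ → container 1 (remaining 17 m³)
5 m³ → container 1 (remaining 12 m³)
14 m³ → container 2 (remaining 6 m³)
4 m³ → container 1 (remaining 8 m³)
5 m³ → container 1 (remaining 3 m³)
11 m³ → container 3 (remaining 9 m³)
2 m³ → container 1 (remaining 1 m³)
1 m³ → container 1 (remaining 0 m³)
5 m³ → container 2 (remaining 1 m³)
3 m³ → container 3 (remaining 6 m³)
13 m³ → container 4 (remaining 7 m³)
Final containers: [3,5,4,5,2,1] [14,5] [11,3] [13].

4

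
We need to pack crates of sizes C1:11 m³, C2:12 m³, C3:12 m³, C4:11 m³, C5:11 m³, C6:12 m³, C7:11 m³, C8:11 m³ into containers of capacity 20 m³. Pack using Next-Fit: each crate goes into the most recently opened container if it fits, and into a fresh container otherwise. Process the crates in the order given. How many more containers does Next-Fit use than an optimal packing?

0

Next-Fit: [11] [12] [12] [11] [11] [12] [11] [11] → 8 containers.
8 crates exceed 10 m³ (half the capacity), and no two of those can share a container, so at least 8 containers are needed.
So 8 is already optimal.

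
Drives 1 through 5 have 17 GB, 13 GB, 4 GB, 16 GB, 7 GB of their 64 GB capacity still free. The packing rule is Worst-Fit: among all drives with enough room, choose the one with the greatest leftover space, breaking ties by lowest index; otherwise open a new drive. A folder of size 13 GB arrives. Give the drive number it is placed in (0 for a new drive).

Drives with room: drive 1 (17 GB), drive 2 (13 GB), drive 4 (16 GB).
Most room is drive 1 with 17 GB free.

1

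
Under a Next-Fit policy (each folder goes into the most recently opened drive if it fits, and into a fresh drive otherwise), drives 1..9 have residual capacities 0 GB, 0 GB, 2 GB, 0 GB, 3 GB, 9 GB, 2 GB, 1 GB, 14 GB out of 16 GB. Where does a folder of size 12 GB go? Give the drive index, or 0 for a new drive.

9

Next-Fit only looks at drive 9, which has 14 GB free.
12 GB fits there.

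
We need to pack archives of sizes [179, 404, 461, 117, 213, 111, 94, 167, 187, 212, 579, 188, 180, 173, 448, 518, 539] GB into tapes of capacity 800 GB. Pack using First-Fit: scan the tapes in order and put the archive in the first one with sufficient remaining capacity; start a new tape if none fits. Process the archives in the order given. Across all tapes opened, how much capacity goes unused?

tape 1: place 179 GB, 621 GB left
tape 1: place 404 GB, 217 GB left
tape 2: place 461 GB, 339 GB left
tape 1: place 117 GB, 100 GB left
tape 2: place 213 GB, 126 GB left
tape 2: place 111 GB, 15 GB left
tape 1: place 94 GB, 6 GB left
tape 3: place 167 GB, 633 GB left
tape 3: place 187 GB, 446 GB left
tape 3: place 212 GB, 234 GB left
tape 4: place 579 GB, 221 GB left
tape 3: place 188 GB, 46 GB left
tape 4: place 180 GB, 41 GB left
tape 5: place 173 GB, 627 GB left
tape 5: place 448 GB, 179 GB left
tape 6: place 518 GB, 282 GB left
tape 7: place 539 GB, 261 GB left
7 tapes × 800 GB = 5600 GB; used 4770 GB; unused 830 GB.

830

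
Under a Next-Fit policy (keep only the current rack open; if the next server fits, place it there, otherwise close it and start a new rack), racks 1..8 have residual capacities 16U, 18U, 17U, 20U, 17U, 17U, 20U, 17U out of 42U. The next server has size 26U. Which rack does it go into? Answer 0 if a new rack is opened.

Next-Fit only looks at rack 8, which has 17U free.
26U does not fit, so a new rack is opened.

0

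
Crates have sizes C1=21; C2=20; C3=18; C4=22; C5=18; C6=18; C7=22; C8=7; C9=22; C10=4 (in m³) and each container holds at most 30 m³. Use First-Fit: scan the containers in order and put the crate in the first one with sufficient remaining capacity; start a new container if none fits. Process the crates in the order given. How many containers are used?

8

Put C1 (21 m³) in container 1; 9 m³ remain.
Put C2 (20 m³) in container 2; 10 m³ remain.
Put C3 (18 m³) in container 3; 12 m³ remain.
Put C4 (22 m³) in container 4; 8 m³ remain.
Put C5 (18 m³) in container 5; 12 m³ remain.
Put C6 (18 m³) in container 6; 12 m³ remain.
Put C7 (22 m³) in container 7; 8 m³ remain.
Put C8 (7 m³) in container 1; 2 m³ remain.
Put C9 (22 m³) in container 8; 8 m³ remain.
Put C10 (4 m³) in container 2; 6 m³ remain.
Final containers: [21,7] [20,4] [18] [22] [18] [18] [22] [22].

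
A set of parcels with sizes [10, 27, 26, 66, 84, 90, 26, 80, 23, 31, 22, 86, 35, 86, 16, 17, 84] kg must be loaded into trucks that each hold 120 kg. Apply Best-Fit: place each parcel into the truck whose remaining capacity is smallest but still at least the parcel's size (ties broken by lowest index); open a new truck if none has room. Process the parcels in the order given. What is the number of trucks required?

10 kg → truck 1 (remaining 110 kg)
27 kg → truck 1 (remaining 83 kg)
26 kg → truck 1 (remaining 57 kg)
66 kg → truck 2 (remaining 54 kg)
84 kg → truck 3 (remaining 36 kg)
90 kg → truck 4 (remaining 30 kg)
26 kg → truck 4 (remaining 4 kg)
80 kg → truck 5 (remaining 40 kg)
23 kg → truck 3 (remaining 13 kg)
31 kg → truck 5 (remaining 9 kg)
22 kg → truck 2 (remaining 32 kg)
86 kg → truck 6 (remaining 34 kg)
35 kg → truck 1 (remaining 22 kg)
86 kg → truck 7 (remaining 34 kg)
16 kg → truck 1 (remaining 6 kg)
17 kg → truck 2 (remaining 15 kg)
84 kg → truck 8 (remaining 36 kg)

8 trucks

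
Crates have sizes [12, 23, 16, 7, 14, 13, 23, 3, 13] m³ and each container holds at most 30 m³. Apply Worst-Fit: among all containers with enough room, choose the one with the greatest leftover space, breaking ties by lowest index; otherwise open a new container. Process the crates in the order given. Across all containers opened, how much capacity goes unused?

12 m³ → container 1 (remaining 18 m³)
23 m³ → container 2 (remaining 7 m³)
16 m³ → container 1 (remaining 2 m³)
7 m³ → container 2 (remaining 0 m³)
14 m³ → container 3 (remaining 16 m³)
13 m³ → container 3 (remaining 3 m³)
23 m³ → container 4 (remaining 7 m³)
3 m³ → container 4 (remaining 4 m³)
13 m³ → container 5 (remaining 17 m³)
5 containers × 30 m³ = 150 m³; used 124 m³; unused 26 m³.

26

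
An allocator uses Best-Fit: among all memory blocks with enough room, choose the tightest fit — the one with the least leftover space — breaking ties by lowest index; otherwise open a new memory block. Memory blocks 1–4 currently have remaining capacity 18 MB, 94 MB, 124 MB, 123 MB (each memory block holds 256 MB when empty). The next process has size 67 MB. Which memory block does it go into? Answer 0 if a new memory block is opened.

2

Memory blocks with room: memory block 2 (94 MB), memory block 3 (124 MB), memory block 4 (123 MB).
Tightest fit is memory block 2 with 94 MB free.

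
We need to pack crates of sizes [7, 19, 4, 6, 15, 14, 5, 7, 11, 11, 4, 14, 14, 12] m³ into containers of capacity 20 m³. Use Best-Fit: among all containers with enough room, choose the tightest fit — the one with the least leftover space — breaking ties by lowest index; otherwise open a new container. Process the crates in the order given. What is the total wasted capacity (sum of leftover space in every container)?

37

7 m³ → container 1 (remaining 13 m³)
19 m³ → container 2 (remaining 1 m³)
4 m³ → container 1 (remaining 9 m³)
6 m³ → container 1 (remaining 3 m³)
15 m³ → container 3 (remaining 5 m³)
14 m³ → container 4 (remaining 6 m³)
5 m³ → container 3 (remaining 0 m³)
7 m³ → container 5 (remaining 13 m³)
11 m³ → container 5 (remaining 2 m³)
11 m³ → container 6 (remaining 9 m³)
4 m³ → container 4 (remaining 2 m³)
14 m³ → container 7 (remaining 6 m³)
14 m³ → container 8 (remaining 6 m³)
12 m³ → container 9 (remaining 8 m³)
9 containers × 20 m³ = 180 m³; used 143 m³; unused 37 m³.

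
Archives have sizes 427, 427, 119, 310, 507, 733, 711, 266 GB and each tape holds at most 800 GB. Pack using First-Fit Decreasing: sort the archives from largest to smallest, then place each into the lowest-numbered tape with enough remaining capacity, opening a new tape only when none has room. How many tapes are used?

5

Sorted descending: 733, 711, 507, 427, 427, 310, 266, 119.
733 GB → tape 1 (remaining 67 GB)
711 GB → tape 2 (remaining 89 GB)
507 GB → tape 3 (remaining 293 GB)
427 GB → tape 4 (remaining 373 GB)
427 GB → tape 5 (remaining 373 GB)
310 GB → tape 4 (remaining 63 GB)
266 GB → tape 3 (remaining 27 GB)
119 GB → tape 5 (remaining 254 GB)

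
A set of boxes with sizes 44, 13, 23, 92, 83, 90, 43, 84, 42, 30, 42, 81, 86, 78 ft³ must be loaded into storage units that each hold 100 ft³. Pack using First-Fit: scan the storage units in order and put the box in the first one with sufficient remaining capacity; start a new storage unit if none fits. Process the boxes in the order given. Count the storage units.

10 storage units

44 ft³ → storage unit 1 (remaining 56 ft³)
13 ft³ → storage unit 1 (remaining 43 ft³)
23 ft³ → storage unit 1 (remaining 20 ft³)
92 ft³ → storage unit 2 (remaining 8 ft³)
83 ft³ → storage unit 3 (remaining 17 ft³)
90 ft³ → storage unit 4 (remaining 10 ft³)
43 ft³ → storage unit 5 (remaining 57 ft³)
84 ft³ → storage unit 6 (remaining 16 ft³)
42 ft³ → storage unit 5 (remaining 15 ft³)
30 ft³ → storage unit 7 (remaining 70 ft³)
42 ft³ → storage unit 7 (remaining 28 ft³)
81 ft³ → storage unit 8 (remaining 19 ft³)
86 ft³ → storage unit 9 (remaining 14 ft³)
78 ft³ → storage unit 10 (remaining 22 ft³)
Final storage units: [44,13,23] [92] [83] [90] [43,42] [84] [30,42] [81] [86] [78].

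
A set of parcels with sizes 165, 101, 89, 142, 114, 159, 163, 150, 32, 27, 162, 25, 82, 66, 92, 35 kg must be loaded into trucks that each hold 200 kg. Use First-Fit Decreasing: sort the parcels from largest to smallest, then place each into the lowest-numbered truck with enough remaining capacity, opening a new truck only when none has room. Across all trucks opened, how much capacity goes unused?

196

Sorted descending: 165, 163, 162, 159, 150, 142, 114, 101, 92, 89, 82, 66, 35, 32, 27, 25.
165 kg → truck 1 (remaining 35 kg)
163 kg → truck 2 (remaining 37 kg)
162 kg → truck 3 (remaining 38 kg)
159 kg → truck 4 (remaining 41 kg)
150 kg → truck 5 (remaining 50 kg)
142 kg → truck 6 (remaining 58 kg)
114 kg → truck 7 (remaining 86 kg)
101 kg → truck 8 (remaining 99 kg)
92 kg → truck 8 (remaining 7 kg)
89 kg → truck 9 (remaining 111 kg)
82 kg → truck 7 (remaining 4 kg)
66 kg → truck 9 (remaining 45 kg)
35 kg → truck 1 (remaining 0 kg)
32 kg → truck 2 (remaining 5 kg)
27 kg → truck 3 (remaining 11 kg)
25 kg → truck 4 (remaining 16 kg)
9 trucks × 200 kg = 1800 kg; used 1604 kg; unused 196 kg.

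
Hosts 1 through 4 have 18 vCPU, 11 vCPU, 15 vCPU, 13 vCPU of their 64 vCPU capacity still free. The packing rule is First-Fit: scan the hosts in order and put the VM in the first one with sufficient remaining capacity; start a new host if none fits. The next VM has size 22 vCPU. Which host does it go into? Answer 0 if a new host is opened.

No host has ≥ 22 vCPU free, so a new host is opened.

0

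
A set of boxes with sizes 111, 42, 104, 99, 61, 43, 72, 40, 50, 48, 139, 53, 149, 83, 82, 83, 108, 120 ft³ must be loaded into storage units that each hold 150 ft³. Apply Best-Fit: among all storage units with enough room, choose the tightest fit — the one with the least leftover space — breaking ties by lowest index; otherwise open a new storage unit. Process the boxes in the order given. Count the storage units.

12

111 ft³ → storage unit 1 (remaining 39 ft³)
42 ft³ → storage unit 2 (remaining 108 ft³)
104 ft³ → storage unit 2 (remaining 4 ft³)
99 ft³ → storage unit 3 (remaining 51 ft³)
61 ft³ → storage unit 4 (remaining 89 ft³)
43 ft³ → storage unit 3 (remaining 8 ft³)
72 ft³ → storage unit 4 (remaining 17 ft³)
40 ft³ → storage unit 5 (remaining 110 ft³)
50 ft³ → storage unit 5 (remaining 60 ft³)
48 ft³ → storage unit 5 (remaining 12 ft³)
139 ft³ → storage unit 6 (remaining 11 ft³)
53 ft³ → storage unit 7 (remaining 97 ft³)
149 ft³ → storage unit 8 (remaining 1 ft³)
83 ft³ → storage unit 7 (remaining 14 ft³)
82 ft³ → storage unit 9 (remaining 68 ft³)
83 ft³ → storage unit 10 (remaining 67 ft³)
108 ft³ → storage unit 11 (remaining 42 ft³)
120 ft³ → storage unit 12 (remaining 30 ft³)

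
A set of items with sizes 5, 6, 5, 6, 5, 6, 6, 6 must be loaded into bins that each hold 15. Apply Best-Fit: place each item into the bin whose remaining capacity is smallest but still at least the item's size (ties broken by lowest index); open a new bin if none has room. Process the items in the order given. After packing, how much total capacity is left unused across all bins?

15

5 → bin 1 (remaining 10)
6 → bin 1 (remaining 4)
5 → bin 2 (remaining 10)
6 → bin 2 (remaining 4)
5 → bin 3 (remaining 10)
6 → bin 3 (remaining 4)
6 → bin 4 (remaining 9)
6 → bin 4 (remaining 3)
4 bins × 15 = 60; used 45; unused 15.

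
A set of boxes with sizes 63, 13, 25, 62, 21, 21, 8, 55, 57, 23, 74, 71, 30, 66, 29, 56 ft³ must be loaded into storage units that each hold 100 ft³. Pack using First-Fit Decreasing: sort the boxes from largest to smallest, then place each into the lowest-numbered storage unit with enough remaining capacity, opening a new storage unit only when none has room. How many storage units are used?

Sorted descending: 74, 71, 66, 63, 62, 57, 56, 55, 30, 29, 25, 23, 21, 21, 13, 8.
storage unit 1: place 74 ft³, 26 ft³ left
storage unit 2: place 71 ft³, 29 ft³ left
storage unit 3: place 66 ft³, 34 ft³ left
storage unit 4: place 63 ft³, 37 ft³ left
storage unit 5: place 62 ft³, 38 ft³ left
storage unit 6: place 57 ft³, 43 ft³ left
storage unit 7: place 56 ft³, 44 ft³ left
storage unit 8: place 55 ft³, 45 ft³ left
storage unit 3: place 30 ft³, 4 ft³ left
storage unit 2: place 29 ft³, 0 ft³ left
storage unit 1: place 25 ft³, 1 ft³ left
storage unit 4: place 23 ft³, 14 ft³ left
storage unit 5: place 21 ft³, 17 ft³ left
storage unit 6: place 21 ft³, 22 ft³ left
storage unit 4: place 13 ft³, 1 ft³ left
storage unit 5: place 8 ft³, 9 ft³ left
Final storage units: [74,25] [71,29] [66,30] [63,23,13] [62,21,8] [57,21] [56] [55].

8 storage units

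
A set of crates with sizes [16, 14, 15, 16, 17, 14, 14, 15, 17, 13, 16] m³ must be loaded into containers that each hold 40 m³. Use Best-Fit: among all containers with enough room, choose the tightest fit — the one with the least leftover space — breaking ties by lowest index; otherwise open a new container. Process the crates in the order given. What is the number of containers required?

6

16 m³ → container 1 (remaining 24 m³)
14 m³ → container 1 (remaining 10 m³)
15 m³ → container 2 (remaining 25 m³)
16 m³ → container 2 (remaining 9 m³)
17 m³ → container 3 (remaining 23 m³)
14 m³ → container 3 (remaining 9 m³)
14 m³ → container 4 (remaining 26 m³)
15 m³ → container 4 (remaining 11 m³)
17 m³ → container 5 (remaining 23 m³)
13 m³ → container 5 (remaining 10 m³)
16 m³ → container 6 (remaining 24 m³)
Final containers: [16,14] [15,16] [17,14] [14,15] [17,13] [16].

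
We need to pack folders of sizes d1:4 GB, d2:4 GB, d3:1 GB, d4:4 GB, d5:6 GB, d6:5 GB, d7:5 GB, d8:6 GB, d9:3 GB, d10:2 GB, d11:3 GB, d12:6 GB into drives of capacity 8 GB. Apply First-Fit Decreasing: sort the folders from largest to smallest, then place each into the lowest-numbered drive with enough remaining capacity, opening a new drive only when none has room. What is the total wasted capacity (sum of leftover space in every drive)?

7

Sorted descending: 6, 6, 6, 5, 5, 4, 4, 4, 3, 3, 2, 1.
Put 6 GB in drive 1; 2 GB remain.
Put 6 GB in drive 2; 2 GB remain.
Put 6 GB in drive 3; 2 GB remain.
Put 5 GB in drive 4; 3 GB remain.
Put 5 GB in drive 5; 3 GB remain.
Put 4 GB in drive 6; 4 GB remain.
Put 4 GB in drive 6; 0 GB remain.
Put 4 GB in drive 7; 4 GB remain.
Put 3 GB in drive 4; 0 GB remain.
Put 3 GB in drive 5; 0 GB remain.
Put 2 GB in drive 1; 0 GB remain.
Put 1 GB in drive 2; 1 GB remain.
7 drives × 8 GB = 56 GB; used 49 GB; unused 7 GB.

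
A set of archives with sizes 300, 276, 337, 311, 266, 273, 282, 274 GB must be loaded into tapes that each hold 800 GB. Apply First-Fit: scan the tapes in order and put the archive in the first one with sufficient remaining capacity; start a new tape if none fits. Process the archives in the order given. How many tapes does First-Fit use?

tape 1: place 300 GB, 500 GB left
tape 1: place 276 GB, 224 GB left
tape 2: place 337 GB, 463 GB left
tape 2: place 311 GB, 152 GB left
tape 3: place 266 GB, 534 GB left
tape 3: place 273 GB, 261 GB left
tape 4: place 282 GB, 518 GB left
tape 4: place 274 GB, 244 GB left
Final tapes: [300,276] [337,311] [266,273] [282,274].

4 tapes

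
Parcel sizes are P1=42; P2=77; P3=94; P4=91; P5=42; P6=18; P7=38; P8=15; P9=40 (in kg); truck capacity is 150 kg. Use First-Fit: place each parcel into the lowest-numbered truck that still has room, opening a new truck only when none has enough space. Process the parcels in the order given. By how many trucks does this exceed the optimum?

First-Fit: [42,77,18] [94,42] [91,38,15] [40] → 4 trucks.
Total size 457 kg; any packing needs at least ⌈457/150⌉ = 4 trucks.
So 4 is already optimal.

0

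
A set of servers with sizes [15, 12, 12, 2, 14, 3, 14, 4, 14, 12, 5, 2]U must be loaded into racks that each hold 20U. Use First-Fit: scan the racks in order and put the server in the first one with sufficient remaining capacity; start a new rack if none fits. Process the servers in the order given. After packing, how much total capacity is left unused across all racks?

rack 1: place 15U, 5U left
rack 2: place 12U, 8U left
rack 3: place 12U, 8U left
rack 1: place 2U, 3U left
rack 4: place 14U, 6U left
rack 1: place 3U, 0U left
rack 5: place 14U, 6U left
rack 2: place 4U, 4U left
rack 6: place 14U, 6U left
rack 7: place 12U, 8U left
rack 3: place 5U, 3U left
rack 2: place 2U, 2U left
7 racks × 20U = 140U; used 109U; unused 31U.

31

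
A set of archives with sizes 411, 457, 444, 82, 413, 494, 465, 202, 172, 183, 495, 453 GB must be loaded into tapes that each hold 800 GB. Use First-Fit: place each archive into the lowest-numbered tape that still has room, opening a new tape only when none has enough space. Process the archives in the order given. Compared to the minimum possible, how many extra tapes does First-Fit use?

0

First-Fit: [411,82,202] [457,172] [444,183] [413] [494] [465] [495] [453] → 8 tapes.
8 archives exceed 400 GB (half the capacity), and no two of those can share a tape, so at least 8 tapes are needed.
So 8 is already optimal.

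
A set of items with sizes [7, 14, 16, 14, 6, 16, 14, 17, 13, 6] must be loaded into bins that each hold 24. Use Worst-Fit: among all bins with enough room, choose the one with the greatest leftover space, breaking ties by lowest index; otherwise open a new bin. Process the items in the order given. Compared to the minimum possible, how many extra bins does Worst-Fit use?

0

Worst-Fit: [7,14] [16] [14,6] [16] [14] [17] [13,6] → 7 bins.
7 items exceed 12 (half the capacity), and no two of those can share a bin, so at least 7 bins are needed.
So 7 is already optimal.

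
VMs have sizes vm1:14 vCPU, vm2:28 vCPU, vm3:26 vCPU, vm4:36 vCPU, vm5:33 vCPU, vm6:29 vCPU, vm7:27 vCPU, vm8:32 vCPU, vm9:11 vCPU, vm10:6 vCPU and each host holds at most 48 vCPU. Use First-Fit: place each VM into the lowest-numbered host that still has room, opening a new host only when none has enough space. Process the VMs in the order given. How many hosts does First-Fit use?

vm1 (14 vCPU) → host 1 (remaining 34 vCPU)
vm2 (28 vCPU) → host 1 (remaining 6 vCPU)
vm3 (26 vCPU) → host 2 (remaining 22 vCPU)
vm4 (36 vCPU) → host 3 (remaining 12 vCPU)
vm5 (33 vCPU) → host 4 (remaining 15 vCPU)
vm6 (29 vCPU) → host 5 (remaining 19 vCPU)
vm7 (27 vCPU) → host 6 (remaining 21 vCPU)
vm8 (32 vCPU) → host 7 (remaining 16 vCPU)
vm9 (11 vCPU) → host 2 (remaining 11 vCPU)
vm10 (6 vCPU) → host 1 (remaining 0 vCPU)

7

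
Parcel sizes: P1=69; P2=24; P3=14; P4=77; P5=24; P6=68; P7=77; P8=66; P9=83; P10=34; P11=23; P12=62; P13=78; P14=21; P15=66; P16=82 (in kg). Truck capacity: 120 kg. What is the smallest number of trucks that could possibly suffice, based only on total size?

8 trucks

Total size = 69 + 24 + 14 + 77 + 24 + 68 + 77 + 66 + 83 + 34 + 23 + 62 + 78 + 21 + 66 + 82 = 868 kg.
⌈868 / 120⌉ = 8.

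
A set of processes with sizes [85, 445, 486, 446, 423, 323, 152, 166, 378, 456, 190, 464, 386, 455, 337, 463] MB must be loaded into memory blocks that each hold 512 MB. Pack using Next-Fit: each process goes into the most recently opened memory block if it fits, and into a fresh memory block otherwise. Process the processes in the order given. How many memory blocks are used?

15

Put 85 MB in memory block 1; 427 MB remain.
Put 445 MB in memory block 2; 67 MB remain.
Put 486 MB in memory block 3; 26 MB remain.
Put 446 MB in memory block 4; 66 MB remain.
Put 423 MB in memory block 5; 89 MB remain.
Put 323 MB in memory block 6; 189 MB remain.
Put 152 MB in memory block 6; 37 MB remain.
Put 166 MB in memory block 7; 346 MB remain.
Put 378 MB in memory block 8; 134 MB remain.
Put 456 MB in memory block 9; 56 MB remain.
Put 190 MB in memory block 10; 322 MB remain.
Put 464 MB in memory block 11; 48 MB remain.
Put 386 MB in memory block 12; 126 MB remain.
Put 455 MB in memory block 13; 57 MB remain.
Put 337 MB in memory block 14; 175 MB remain.
Put 463 MB in memory block 15; 49 MB remain.
Final memory blocks: [85] [445] [486] [446] [423] [323,152] [166] [378] [456] [190] [464] [386] [455] [337] [463].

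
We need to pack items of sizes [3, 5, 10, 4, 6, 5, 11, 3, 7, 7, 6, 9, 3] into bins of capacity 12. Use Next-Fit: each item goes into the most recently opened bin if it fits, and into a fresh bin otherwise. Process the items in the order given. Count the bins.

3 → bin 1 (remaining 9)
5 → bin 1 (remaining 4)
10 → bin 2 (remaining 2)
4 → bin 3 (remaining 8)
6 → bin 3 (remaining 2)
5 → bin 4 (remaining 7)
11 → bin 5 (remaining 1)
3 → bin 6 (remaining 9)
7 → bin 6 (remaining 2)
7 → bin 7 (remaining 5)
6 → bin 8 (remaining 6)
9 → bin 9 (remaining 3)
3 → bin 9 (remaining 0)

9 bins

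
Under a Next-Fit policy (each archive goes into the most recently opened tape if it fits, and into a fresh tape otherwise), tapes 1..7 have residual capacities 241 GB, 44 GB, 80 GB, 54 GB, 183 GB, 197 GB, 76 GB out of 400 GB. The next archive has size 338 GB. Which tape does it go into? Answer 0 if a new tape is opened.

Next-Fit only looks at tape 7, which has 76 GB free.
338 GB does not fit, so a new tape is opened.

0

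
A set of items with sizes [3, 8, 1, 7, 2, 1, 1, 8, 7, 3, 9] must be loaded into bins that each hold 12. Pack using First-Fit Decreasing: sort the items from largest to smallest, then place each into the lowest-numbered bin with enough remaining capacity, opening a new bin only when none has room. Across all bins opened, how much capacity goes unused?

Sorted descending: 9, 8, 8, 7, 7, 3, 3, 2, 1, 1, 1.
9 → bin 1 (remaining 3)
8 → bin 2 (remaining 4)
8 → bin 3 (remaining 4)
7 → bin 4 (remaining 5)
7 → bin 5 (remaining 5)
3 → bin 1 (remaining 0)
3 → bin 2 (remaining 1)
2 → bin 3 (remaining 2)
1 → bin 2 (remaining 0)
1 → bin 3 (remaining 1)
1 → bin 3 (remaining 0)
5 bins × 12 = 60; used 50; unused 10.

10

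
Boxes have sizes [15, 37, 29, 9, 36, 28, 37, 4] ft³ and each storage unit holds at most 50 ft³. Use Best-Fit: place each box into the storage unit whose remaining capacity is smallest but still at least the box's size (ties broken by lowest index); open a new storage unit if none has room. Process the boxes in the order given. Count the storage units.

storage unit 1: place 15 ft³, 35 ft³ left
storage unit 2: place 37 ft³, 13 ft³ left
storage unit 1: place 29 ft³, 6 ft³ left
storage unit 2: place 9 ft³, 4 ft³ left
storage unit 3: place 36 ft³, 14 ft³ left
storage unit 4: place 28 ft³, 22 ft³ left
storage unit 5: place 37 ft³, 13 ft³ left
storage unit 2: place 4 ft³, 0 ft³ left

5 storage units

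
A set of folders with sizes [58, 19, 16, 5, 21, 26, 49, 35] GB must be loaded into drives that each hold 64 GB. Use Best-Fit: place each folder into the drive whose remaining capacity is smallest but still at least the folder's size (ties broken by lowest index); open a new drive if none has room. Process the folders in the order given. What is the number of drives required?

drive 1: place 58 GB, 6 GB left
drive 2: place 19 GB, 45 GB left
drive 2: place 16 GB, 29 GB left
drive 1: place 5 GB, 1 GB left
drive 2: place 21 GB, 8 GB left
drive 3: place 26 GB, 38 GB left
drive 4: place 49 GB, 15 GB left
drive 3: place 35 GB, 3 GB left
Final drives: [58,5] [19,16,21] [26,35] [49].

4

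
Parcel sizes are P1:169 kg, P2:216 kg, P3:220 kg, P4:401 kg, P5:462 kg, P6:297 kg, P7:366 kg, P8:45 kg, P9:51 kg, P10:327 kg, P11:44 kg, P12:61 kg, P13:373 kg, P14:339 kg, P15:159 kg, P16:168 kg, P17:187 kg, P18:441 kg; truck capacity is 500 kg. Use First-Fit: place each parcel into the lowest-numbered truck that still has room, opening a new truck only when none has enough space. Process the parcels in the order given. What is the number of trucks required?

11 trucks

P1 (169 kg) → truck 1 (remaining 331 kg)
P2 (216 kg) → truck 1 (remaining 115 kg)
P3 (220 kg) → truck 2 (remaining 280 kg)
P4 (401 kg) → truck 3 (remaining 99 kg)
P5 (462 kg) → truck 4 (remaining 38 kg)
P6 (297 kg) → truck 5 (remaining 203 kg)
P7 (366 kg) → truck 6 (remaining 134 kg)
P8 (45 kg) → truck 1 (remaining 70 kg)
P9 (51 kg) → truck 1 (remaining 19 kg)
P10 (327 kg) → truck 7 (remaining 173 kg)
P11 (44 kg) → truck 2 (remaining 236 kg)
P12 (61 kg) → truck 2 (remaining 175 kg)
P13 (373 kg) → truck 8 (remaining 127 kg)
P14 (339 kg) → truck 9 (remaining 161 kg)
P15 (159 kg) → truck 2 (remaining 16 kg)
P16 (168 kg) → truck 5 (remaining 35 kg)
P17 (187 kg) → truck 10 (remaining 313 kg)
P18 (441 kg) → truck 11 (remaining 59 kg)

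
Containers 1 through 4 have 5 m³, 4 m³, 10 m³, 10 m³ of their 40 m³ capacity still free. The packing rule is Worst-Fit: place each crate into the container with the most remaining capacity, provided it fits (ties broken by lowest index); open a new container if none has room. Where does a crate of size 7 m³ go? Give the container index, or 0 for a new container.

3

Containers with room: container 3 (10 m³), container 4 (10 m³).
Most room is container 3 with 10 m³ free.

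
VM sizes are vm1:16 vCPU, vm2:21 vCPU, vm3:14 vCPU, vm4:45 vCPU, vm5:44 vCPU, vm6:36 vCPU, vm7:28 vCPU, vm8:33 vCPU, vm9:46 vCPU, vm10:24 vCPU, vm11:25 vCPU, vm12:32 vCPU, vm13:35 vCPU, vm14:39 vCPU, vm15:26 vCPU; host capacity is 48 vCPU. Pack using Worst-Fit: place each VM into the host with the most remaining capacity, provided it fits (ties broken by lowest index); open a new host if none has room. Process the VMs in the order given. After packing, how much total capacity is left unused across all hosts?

160

host 1: place vm1 (16 vCPU), 32 vCPU left
host 1: place vm2 (21 vCPU), 11 vCPU left
host 2: place vm3 (14 vCPU), 34 vCPU left
host 3: place vm4 (45 vCPU), 3 vCPU left
host 4: place vm5 (44 vCPU), 4 vCPU left
host 5: place vm6 (36 vCPU), 12 vCPU left
host 2: place vm7 (28 vCPU), 6 vCPU left
host 6: place vm8 (33 vCPU), 15 vCPU left
host 7: place vm9 (46 vCPU), 2 vCPU left
host 8: place vm10 (24 vCPU), 24 vCPU left
host 9: place vm11 (25 vCPU), 23 vCPU left
host 10: place vm12 (32 vCPU), 16 vCPU left
host 11: place vm13 (35 vCPU), 13 vCPU left
host 12: place vm14 (39 vCPU), 9 vCPU left
host 13: place vm15 (26 vCPU), 22 vCPU left
13 hosts × 48 vCPU = 624 vCPU; used 464 vCPU; unused 160 vCPU.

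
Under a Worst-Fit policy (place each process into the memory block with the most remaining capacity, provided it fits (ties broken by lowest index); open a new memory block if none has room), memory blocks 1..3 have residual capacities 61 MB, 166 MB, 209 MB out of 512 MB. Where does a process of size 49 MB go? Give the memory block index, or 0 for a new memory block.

Memory blocks with room: memory block 1 (61 MB), memory block 2 (166 MB), memory block 3 (209 MB).
Most room is memory block 3 with 209 MB free.

3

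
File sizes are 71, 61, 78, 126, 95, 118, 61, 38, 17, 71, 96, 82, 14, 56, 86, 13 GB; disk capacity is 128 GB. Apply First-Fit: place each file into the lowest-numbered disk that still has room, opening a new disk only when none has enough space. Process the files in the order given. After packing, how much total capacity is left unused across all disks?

71 GB → disk 1 (remaining 57 GB)
61 GB → disk 2 (remaining 67 GB)
78 GB → disk 3 (remaining 50 GB)
126 GB → disk 4 (remaining 2 GB)
95 GB → disk 5 (remaining 33 GB)
118 GB → disk 6 (remaining 10 GB)
61 GB → disk 2 (remaining 6 GB)
38 GB → disk 1 (remaining 19 GB)
17 GB → disk 1 (remaining 2 GB)
71 GB → disk 7 (remaining 57 GB)
96 GB → disk 8 (remaining 32 GB)
82 GB → disk 9 (remaining 46 GB)
14 GB → disk 3 (remaining 36 GB)
56 GB → disk 7 (remaining 1 GB)
86 GB → disk 10 (remaining 42 GB)
13 GB → disk 3 (remaining 23 GB)
10 disks × 128 GB = 1280 GB; used 1083 GB; unused 197 GB.

197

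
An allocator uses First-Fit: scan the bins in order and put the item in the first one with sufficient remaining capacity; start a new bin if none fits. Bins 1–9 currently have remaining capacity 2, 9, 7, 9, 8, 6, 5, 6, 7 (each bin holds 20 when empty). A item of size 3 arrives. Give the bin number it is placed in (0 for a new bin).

Bins with room: bin 2 (9), bin 3 (7), bin 4 (9), bin 5 (8), bin 6 (6), bin 7 (5), bin 8 (6), bin 9 (7).
The first with room is bin 2.

2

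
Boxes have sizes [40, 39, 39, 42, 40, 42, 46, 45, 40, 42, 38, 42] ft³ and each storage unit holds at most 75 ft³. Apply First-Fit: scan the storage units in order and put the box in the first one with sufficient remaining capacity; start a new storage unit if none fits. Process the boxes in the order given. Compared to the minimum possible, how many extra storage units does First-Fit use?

0

First-Fit: [40] [39] [39] [42] [40] [42] [46] [45] [40] [42] [38] [42] → 12 storage units.
12 boxes exceed 37.5 ft³ (half the capacity), and no two of those can share a storage unit, so at least 12 storage units are needed.
So 12 is already optimal.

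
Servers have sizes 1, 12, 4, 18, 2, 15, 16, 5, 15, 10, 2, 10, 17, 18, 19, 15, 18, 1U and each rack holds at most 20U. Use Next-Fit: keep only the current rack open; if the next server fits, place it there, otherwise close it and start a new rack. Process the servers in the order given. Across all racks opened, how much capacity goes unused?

42

1U → rack 1 (remaining 19U)
12U → rack 1 (remaining 7U)
4U → rack 1 (remaining 3U)
18U → rack 2 (remaining 2U)
2U → rack 2 (remaining 0U)
15U → rack 3 (remaining 5U)
16U → rack 4 (remaining 4U)
5U → rack 5 (remaining 15U)
15U → rack 5 (remaining 0U)
10U → rack 6 (remaining 10U)
2U → rack 6 (remaining 8U)
10U → rack 7 (remaining 10U)
17U → rack 8 (remaining 3U)
18U → rack 9 (remaining 2U)
19U → rack 10 (remaining 1U)
15U → rack 11 (remaining 5U)
18U → rack 12 (remaining 2U)
1U → rack 12 (remaining 1U)
12 racks × 20U = 240U; used 198U; unused 42U.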